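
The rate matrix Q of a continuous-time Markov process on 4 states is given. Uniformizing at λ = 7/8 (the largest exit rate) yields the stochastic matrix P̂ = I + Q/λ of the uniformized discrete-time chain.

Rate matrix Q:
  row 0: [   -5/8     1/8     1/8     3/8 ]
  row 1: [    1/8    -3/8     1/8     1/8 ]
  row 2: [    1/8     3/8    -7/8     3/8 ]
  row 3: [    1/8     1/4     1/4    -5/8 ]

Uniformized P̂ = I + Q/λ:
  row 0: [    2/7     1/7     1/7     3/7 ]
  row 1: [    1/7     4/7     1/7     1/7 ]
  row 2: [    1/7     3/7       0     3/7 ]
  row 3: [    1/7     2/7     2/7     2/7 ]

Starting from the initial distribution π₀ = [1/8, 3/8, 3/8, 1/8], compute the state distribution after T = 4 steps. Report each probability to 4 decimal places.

t=0: π = [0.1250, 0.3750, 0.3750, 0.1250]
t=1: π = [0.1607, 0.4286, 0.1071, 0.3036]
t=2: π = [0.1658, 0.4005, 0.1709, 0.2628]
t=3: π = [0.1665, 0.4009, 0.1560, 0.2766]
t=4: π = [0.1666, 0.3987, 0.1601, 0.2745]

π = [0.1666, 0.3987, 0.1601, 0.2745]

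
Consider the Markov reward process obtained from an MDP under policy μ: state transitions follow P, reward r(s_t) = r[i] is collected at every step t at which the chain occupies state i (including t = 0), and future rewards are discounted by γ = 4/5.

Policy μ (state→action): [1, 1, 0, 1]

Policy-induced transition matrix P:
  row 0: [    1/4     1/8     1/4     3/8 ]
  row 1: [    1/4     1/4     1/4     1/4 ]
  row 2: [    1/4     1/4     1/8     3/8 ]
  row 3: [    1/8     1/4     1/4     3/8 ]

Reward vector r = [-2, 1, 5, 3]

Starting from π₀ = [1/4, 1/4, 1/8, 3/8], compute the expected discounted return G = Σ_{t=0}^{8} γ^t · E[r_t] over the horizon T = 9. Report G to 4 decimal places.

G = 8.0733

t=0: π = [0.2500, 0.2500, 0.1250, 0.3750], E[r] = 1.5000, γ^t·E[r] = 1.500000, running G = 1.500000
t=1: π = [0.2031, 0.2188, 0.2344, 0.3438], E[r] = 2.0156, γ^t·E[r] = 1.612500, running G = 3.112500
t=2: π = [0.2070, 0.2246, 0.2207, 0.3477], E[r] = 1.9570, γ^t·E[r] = 1.252500, running G = 4.365000
t=3: π = [0.2065, 0.2241, 0.2224, 0.3469], E[r] = 1.9639, γ^t·E[r] = 1.005500, running G = 5.370500
t=4: π = [0.2066, 0.2242, 0.2222, 0.3470], E[r] = 1.9629, γ^t·E[r] = 0.803988, running G = 6.174488
t=5: π = [0.2066, 0.2242, 0.2222, 0.3470], E[r] = 1.9630, γ^t·E[r] = 0.643228, running G = 6.817715
t=6: π = [0.2066, 0.2242, 0.2222, 0.3470], E[r] = 1.9630, γ^t·E[r] = 0.514579, running G = 7.332294
t=7: π = [0.2066, 0.2242, 0.2222, 0.3470], E[r] = 1.9630, γ^t·E[r] = 0.411663, running G = 7.743957
t=8: π = [0.2066, 0.2242, 0.2222, 0.3470], E[r] = 1.9630, γ^t·E[r] = 0.329331, running G = 8.073287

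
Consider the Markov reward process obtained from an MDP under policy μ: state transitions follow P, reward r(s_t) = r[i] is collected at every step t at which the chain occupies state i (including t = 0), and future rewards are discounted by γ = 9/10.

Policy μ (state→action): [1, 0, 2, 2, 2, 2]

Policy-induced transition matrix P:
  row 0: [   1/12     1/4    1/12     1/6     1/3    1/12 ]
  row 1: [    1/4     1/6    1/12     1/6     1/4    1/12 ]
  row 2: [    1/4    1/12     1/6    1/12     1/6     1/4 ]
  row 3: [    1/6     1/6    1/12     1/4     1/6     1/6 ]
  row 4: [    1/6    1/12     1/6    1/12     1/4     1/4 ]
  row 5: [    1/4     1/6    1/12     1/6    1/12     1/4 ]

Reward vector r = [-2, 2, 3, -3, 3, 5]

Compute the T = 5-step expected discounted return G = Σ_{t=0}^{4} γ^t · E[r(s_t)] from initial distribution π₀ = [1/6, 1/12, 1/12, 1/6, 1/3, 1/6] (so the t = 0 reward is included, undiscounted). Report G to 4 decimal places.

t=0: π = [0.1667, 0.0833, 0.0833, 0.1667, 0.3333, 0.1667], E[r] = 1.4167, γ^t·E[r] = 1.416667, running G = 1.416667
t=1: π = [0.1806, 0.1458, 0.1181, 0.1458, 0.2153, 0.1944], E[r] = 1.4653, γ^t·E[r] = 1.318750, running G = 2.735417
t=2: π = [0.1898, 0.1539, 0.1111, 0.1510, 0.2106, 0.1834], E[r] = 1.3576, γ^t·E[r] = 1.099688, running G = 3.835104
t=3: π = [0.1882, 0.1557, 0.1101, 0.1524, 0.2134, 0.1801], E[r] = 1.3488, γ^t·E[r] = 0.983285, running G = 4.818389
t=4: π = [0.1881, 0.1554, 0.1103, 0.1524, 0.2138, 0.1800], E[r] = 1.3494, γ^t·E[r] = 0.885347, running G = 5.703736

G = 5.7037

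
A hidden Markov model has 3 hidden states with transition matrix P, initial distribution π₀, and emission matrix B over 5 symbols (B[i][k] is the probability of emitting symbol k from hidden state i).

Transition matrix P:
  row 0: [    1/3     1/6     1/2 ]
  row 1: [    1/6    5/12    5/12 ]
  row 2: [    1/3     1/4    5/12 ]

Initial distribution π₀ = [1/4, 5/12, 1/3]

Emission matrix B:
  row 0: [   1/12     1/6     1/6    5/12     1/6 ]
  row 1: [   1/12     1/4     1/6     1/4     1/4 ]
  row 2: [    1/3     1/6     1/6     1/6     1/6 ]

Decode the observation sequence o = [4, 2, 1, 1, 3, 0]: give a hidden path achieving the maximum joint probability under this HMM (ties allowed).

t=0: δ = [4.167e-02, 1.042e-01, 5.556e-02]  (obs o_0=4)
t=1: δ = [3.086e-03, 7.234e-03, 7.234e-03]  ψ = [2, 1, 1]  (obs o_1=2)
t=2: δ = [4.019e-04, 7.535e-04, 5.023e-04]  ψ = [2, 1, 1]  (obs o_2=1)
t=3: δ = [2.791e-05, 7.849e-05, 5.233e-05]  ψ = [2, 1, 1]  (obs o_3=1)
t=4: δ = [7.268e-06, 8.176e-06, 5.451e-06]  ψ = [2, 1, 1]  (obs o_4=3)
t=5: δ = [2.019e-07, 2.839e-07, 1.211e-06]  ψ = [0, 1, 0]  (obs o_5=0)
backtrack: best end state = 2; path = [1, 1, 1, 2, 0, 2]

path = [1, 1, 1, 2, 0, 2]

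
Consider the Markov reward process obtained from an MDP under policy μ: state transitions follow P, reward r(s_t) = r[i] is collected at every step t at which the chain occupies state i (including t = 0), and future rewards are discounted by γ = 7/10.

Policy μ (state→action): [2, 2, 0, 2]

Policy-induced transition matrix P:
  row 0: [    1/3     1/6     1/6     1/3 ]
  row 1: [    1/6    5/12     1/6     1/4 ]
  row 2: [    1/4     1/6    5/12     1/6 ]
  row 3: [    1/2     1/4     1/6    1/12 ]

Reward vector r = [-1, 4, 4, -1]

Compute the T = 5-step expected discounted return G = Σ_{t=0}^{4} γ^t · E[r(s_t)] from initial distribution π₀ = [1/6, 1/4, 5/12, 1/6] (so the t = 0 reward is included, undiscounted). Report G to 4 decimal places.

G = 4.9029

t=0: π = [0.1667, 0.2500, 0.4167, 0.1667], E[r] = 2.3333, γ^t·E[r] = 2.333333, running G = 2.333333
t=1: π = [0.2847, 0.2431, 0.2708, 0.2014], E[r] = 1.5694, γ^t·E[r] = 1.098611, running G = 3.431944
t=2: π = [0.3038, 0.2442, 0.2344, 0.2176], E[r] = 1.3929, γ^t·E[r] = 0.682541, running G = 4.114485
t=3: π = [0.3094, 0.2459, 0.2253, 0.2195], E[r] = 1.3556, γ^t·E[r] = 0.464959, running G = 4.579444
t=4: π = [0.3102, 0.2464, 0.2230, 0.2204], E[r] = 1.3470, γ^t·E[r] = 0.323421, running G = 4.902865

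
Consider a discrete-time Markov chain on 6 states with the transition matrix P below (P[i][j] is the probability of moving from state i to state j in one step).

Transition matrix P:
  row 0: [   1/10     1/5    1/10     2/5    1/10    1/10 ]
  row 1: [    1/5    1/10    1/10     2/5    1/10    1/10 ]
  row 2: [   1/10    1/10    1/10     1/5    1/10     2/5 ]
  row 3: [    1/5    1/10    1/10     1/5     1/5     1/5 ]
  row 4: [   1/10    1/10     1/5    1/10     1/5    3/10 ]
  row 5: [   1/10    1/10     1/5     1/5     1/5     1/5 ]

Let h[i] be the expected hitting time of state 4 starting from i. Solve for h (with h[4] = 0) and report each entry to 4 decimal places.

First-step conditioning: h[4] = 0; for i ≠ 4, h[i] = 1 + Σ_k P[i][k]·h[k].
  h[0] = 1 + 1/10·h[0] + 1/5·h[1] + 1/10·h[2] + 2/5·h[3] + 1/10·h[5]
  h[1] = 1 + 1/5·h[0] + 1/10·h[1] + 1/10·h[2] + 2/5·h[3] + 1/10·h[5]
  h[2] = 1 + 1/10·h[0] + 1/10·h[1] + 1/10·h[2] + 1/5·h[3] + 2/5·h[5]
  h[3] = 1 + 1/5·h[0] + 1/10·h[1] + 1/10·h[2] + 1/5·h[3] + 1/5·h[5]
  h[5] = 1 + 1/10·h[0] + 1/10·h[1] + 1/5·h[2] + 1/5·h[3] + 1/5·h[5]
Solving the 5×5 linear system over states ≠ 4 gives exactly h = [5330/781, 5330/781, 480/71, 4845/781, 0, 440/71] (h[4] = 0 is the target).

h = [6.8246, 6.8246, 6.7606, 6.2036, 0.0000, 6.1972]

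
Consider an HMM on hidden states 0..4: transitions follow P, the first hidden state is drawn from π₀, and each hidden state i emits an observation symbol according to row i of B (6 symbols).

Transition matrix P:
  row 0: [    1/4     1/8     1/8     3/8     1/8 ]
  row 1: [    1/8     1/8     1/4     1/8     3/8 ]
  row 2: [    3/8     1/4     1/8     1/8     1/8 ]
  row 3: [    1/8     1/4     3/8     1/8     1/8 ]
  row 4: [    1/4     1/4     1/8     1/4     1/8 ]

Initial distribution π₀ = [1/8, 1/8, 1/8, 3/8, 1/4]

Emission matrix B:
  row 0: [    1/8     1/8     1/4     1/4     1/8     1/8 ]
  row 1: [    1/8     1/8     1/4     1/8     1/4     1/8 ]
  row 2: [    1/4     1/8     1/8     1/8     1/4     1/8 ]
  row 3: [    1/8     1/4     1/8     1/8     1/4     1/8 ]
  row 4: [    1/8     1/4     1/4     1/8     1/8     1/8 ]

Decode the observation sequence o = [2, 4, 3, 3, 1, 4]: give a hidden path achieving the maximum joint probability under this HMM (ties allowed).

path = [3, 2, 0, 0, 3, 2]

t=0: δ = [3.125e-02, 3.125e-02, 1.562e-02, 4.688e-02, 6.250e-02]  (obs o_0=2)
t=1: δ = [1.953e-03, 3.906e-03, 4.395e-03, 3.906e-03, 1.465e-03]  ψ = [4, 4, 3, 4, 1]  (obs o_1=4)
t=2: δ = [4.120e-04, 1.373e-04, 1.831e-04, 9.155e-05, 1.831e-04]  ψ = [2, 2, 3, 0, 1]  (obs o_2=3)
t=3: δ = [2.575e-05, 6.437e-06, 6.437e-06, 1.931e-05, 6.437e-06]  ψ = [0, 0, 0, 0, 0]  (obs o_3=3)
t=4: δ = [8.047e-07, 6.035e-07, 9.052e-07, 2.414e-06, 8.047e-07]  ψ = [0, 3, 3, 0, 0]  (obs o_4=1)
t=5: δ = [4.243e-08, 1.509e-07, 2.263e-07, 7.544e-08, 3.772e-08]  ψ = [2, 3, 3, 0, 3]  (obs o_5=4)
backtrack: best end state = 2; path = [3, 2, 0, 0, 3, 2]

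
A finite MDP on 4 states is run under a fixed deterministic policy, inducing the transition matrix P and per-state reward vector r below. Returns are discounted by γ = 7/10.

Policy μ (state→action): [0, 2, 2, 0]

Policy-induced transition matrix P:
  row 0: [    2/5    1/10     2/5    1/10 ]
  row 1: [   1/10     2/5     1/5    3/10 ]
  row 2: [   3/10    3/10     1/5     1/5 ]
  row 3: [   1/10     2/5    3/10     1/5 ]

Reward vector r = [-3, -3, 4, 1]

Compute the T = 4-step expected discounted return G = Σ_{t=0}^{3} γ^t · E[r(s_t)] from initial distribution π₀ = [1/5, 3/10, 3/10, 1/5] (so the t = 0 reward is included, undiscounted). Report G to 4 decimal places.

G = -0.5966

t=0: π = [0.2000, 0.3000, 0.3000, 0.2000], E[r] = -0.1000, γ^t·E[r] = -0.100000, running G = -0.100000
t=1: π = [0.2200, 0.3100, 0.2600, 0.2100], E[r] = -0.3400, γ^t·E[r] = -0.238000, running G = -0.338000
t=2: π = [0.2180, 0.3080, 0.2650, 0.2090], E[r] = -0.3090, γ^t·E[r] = -0.151410, running G = -0.489410
t=3: π = [0.2184, 0.3081, 0.2645, 0.2090], E[r] = -0.3125, γ^t·E[r] = -0.107188, running G = -0.596598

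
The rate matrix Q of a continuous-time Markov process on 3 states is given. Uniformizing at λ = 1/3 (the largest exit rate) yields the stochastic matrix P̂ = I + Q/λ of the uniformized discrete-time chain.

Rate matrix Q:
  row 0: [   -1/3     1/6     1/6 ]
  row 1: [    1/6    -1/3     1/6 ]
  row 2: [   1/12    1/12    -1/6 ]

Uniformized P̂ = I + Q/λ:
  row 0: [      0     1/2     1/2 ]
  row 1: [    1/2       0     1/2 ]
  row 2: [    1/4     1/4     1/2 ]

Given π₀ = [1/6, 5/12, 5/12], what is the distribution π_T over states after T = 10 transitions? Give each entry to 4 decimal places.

t=0: π = [0.1667, 0.4167, 0.4167]
t=1: π = [0.3125, 0.1875, 0.5000]
t=2: π = [0.2188, 0.2813, 0.5000]
t=3: π = [0.2656, 0.2344, 0.5000]
t=4: π = [0.2422, 0.2578, 0.5000]
t=5: π = [0.2539, 0.2461, 0.5000]
t=6: π = [0.2480, 0.2520, 0.5000]
t=7: π = [0.2510, 0.2490, 0.5000]
t=8: π = [0.2495, 0.2505, 0.5000]
t=9: π = [0.2502, 0.2498, 0.5000]
t=10: π = [0.2499, 0.2501, 0.5000]

π = [0.2499, 0.2501, 0.5000]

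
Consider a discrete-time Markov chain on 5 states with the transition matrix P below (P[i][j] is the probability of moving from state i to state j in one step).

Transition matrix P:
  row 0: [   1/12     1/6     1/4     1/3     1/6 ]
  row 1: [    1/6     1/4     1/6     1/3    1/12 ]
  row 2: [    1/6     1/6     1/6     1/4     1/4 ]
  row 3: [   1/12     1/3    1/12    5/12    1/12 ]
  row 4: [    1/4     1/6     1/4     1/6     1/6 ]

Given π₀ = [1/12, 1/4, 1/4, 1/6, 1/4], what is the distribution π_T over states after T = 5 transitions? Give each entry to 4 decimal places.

π = [0.1392, 0.2407, 0.1624, 0.3245, 0.1332]

t=0: π = [0.0833, 0.2500, 0.2500, 0.1667, 0.2500]
t=1: π = [0.1667, 0.2153, 0.1806, 0.2847, 0.1528]
t=2: π = [0.1418, 0.2321, 0.1696, 0.3166, 0.1400]
t=3: π = [0.1401, 0.2388, 0.1638, 0.3222, 0.1351]
t=4: π = [0.1394, 0.2403, 0.1627, 0.3240, 0.1336]
t=5: π = [0.1392, 0.2407, 0.1624, 0.3245, 0.1332]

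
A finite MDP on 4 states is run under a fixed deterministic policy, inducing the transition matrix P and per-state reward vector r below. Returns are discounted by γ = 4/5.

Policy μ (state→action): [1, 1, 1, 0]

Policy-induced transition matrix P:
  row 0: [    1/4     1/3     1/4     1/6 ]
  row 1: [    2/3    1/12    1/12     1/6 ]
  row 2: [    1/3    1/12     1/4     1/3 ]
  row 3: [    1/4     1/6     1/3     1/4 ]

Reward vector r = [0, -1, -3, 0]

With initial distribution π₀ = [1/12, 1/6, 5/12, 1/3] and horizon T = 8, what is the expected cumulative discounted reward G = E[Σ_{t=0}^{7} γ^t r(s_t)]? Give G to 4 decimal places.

G = -4.2751

t=0: π = [0.0833, 0.1667, 0.4167, 0.3333], E[r] = -1.4167, γ^t·E[r] = -1.416667, running G = -1.416667
t=1: π = [0.3542, 0.1319, 0.2500, 0.2639], E[r] = -0.8819, γ^t·E[r] = -0.705556, running G = -2.122222
t=2: π = [0.3258, 0.1939, 0.2500, 0.2303], E[r] = -0.9439, γ^t·E[r] = -0.604074, running G = -2.726296
t=3: π = [0.3516, 0.1840, 0.2369, 0.2275], E[r] = -0.8946, γ^t·E[r] = -0.458049, running G = -3.184346
t=4: π = [0.3464, 0.1902, 0.2383, 0.2251], E[r] = -0.9051, γ^t·E[r] = -0.370724, running G = -3.555070
t=5: π = [0.3491, 0.1887, 0.2371, 0.2251], E[r] = -0.8999, γ^t·E[r] = -0.294870, running G = -3.849940
t=6: π = [0.3484, 0.1894, 0.2373, 0.2249], E[r] = -0.9013, γ^t·E[r] = -0.236273, running G = -4.086213
t=7: π = [0.3487, 0.1892, 0.2372, 0.2250], E[r] = -0.9007, γ^t·E[r] = -0.188895, running G = -4.275108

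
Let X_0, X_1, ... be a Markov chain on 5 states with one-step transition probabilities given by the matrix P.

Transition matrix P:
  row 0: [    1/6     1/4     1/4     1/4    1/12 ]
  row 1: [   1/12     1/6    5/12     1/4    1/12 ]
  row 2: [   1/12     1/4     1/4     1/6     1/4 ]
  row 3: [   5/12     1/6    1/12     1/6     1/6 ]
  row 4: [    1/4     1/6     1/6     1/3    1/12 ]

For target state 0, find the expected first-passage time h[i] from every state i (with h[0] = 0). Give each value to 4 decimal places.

First-step conditioning: h[0] = 0; for i ≠ 0, h[i] = 1 + Σ_k P[i][k]·h[k].
  h[1] = 1 + 1/6·h[1] + 5/12·h[2] + 1/4·h[3] + 1/12·h[4]
  h[2] = 1 + 1/4·h[1] + 1/4·h[2] + 1/6·h[3] + 1/4·h[4]
  h[3] = 1 + 1/6·h[1] + 1/12·h[2] + 1/6·h[3] + 1/6·h[4]
  h[4] = 1 + 1/6·h[1] + 1/6·h[2] + 1/3·h[3] + 1/12·h[4]
Solving the 4×4 linear system over states ≠ 0 gives exactly h = [0, 8820/1601, 8780/1601, 5988/1601, 7124/1601] (h[0] = 0 is the target).

h = [0.0000, 5.5091, 5.4841, 3.7402, 4.4497]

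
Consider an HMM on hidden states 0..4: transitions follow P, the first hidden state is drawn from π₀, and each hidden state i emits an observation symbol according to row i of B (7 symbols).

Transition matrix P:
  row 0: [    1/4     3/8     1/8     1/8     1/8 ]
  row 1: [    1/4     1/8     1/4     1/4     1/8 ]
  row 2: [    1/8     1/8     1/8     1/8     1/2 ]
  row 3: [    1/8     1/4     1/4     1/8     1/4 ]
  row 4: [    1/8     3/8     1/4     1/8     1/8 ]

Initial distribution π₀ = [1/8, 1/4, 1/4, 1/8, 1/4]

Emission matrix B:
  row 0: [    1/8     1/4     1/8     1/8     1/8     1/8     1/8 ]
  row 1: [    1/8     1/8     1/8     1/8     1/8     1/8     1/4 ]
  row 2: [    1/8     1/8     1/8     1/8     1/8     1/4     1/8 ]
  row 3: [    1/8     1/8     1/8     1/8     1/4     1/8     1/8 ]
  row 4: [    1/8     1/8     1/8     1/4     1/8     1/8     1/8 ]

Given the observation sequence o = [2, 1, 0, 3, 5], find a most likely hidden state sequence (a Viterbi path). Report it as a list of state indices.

path = [2, 4, 2, 4, 2]

t=0: δ = [1.562e-02, 3.125e-02, 3.125e-02, 1.562e-02, 3.125e-02]  (obs o_0=2)
t=1: δ = [1.953e-03, 1.465e-03, 9.766e-04, 9.766e-04, 1.953e-03]  ψ = [1, 4, 1, 1, 2]  (obs o_1=1)
t=2: δ = [6.104e-05, 9.155e-05, 6.104e-05, 4.578e-05, 6.104e-05]  ψ = [0, 0, 4, 1, 2]  (obs o_2=0)
t=3: δ = [2.861e-06, 2.861e-06, 2.861e-06, 2.861e-06, 7.629e-06]  ψ = [1, 0, 1, 1, 2]  (obs o_3=3)
t=4: δ = [1.192e-07, 3.576e-07, 4.768e-07, 1.192e-07, 1.788e-07]  ψ = [4, 4, 4, 4, 2]  (obs o_4=5)
backtrack: best end state = 2; path = [2, 4, 2, 4, 2]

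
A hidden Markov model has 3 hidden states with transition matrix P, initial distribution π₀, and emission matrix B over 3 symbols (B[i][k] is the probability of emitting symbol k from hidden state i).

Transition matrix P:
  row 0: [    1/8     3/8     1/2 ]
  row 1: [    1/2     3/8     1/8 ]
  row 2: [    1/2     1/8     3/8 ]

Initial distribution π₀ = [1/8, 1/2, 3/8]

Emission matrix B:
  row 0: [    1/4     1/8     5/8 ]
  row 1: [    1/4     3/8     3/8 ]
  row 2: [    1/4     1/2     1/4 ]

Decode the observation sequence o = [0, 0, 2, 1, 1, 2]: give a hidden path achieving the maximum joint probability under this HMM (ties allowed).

path = [1, 1, 0, 2, 2, 0]

t=0: δ = [3.125e-02, 1.250e-01, 9.375e-02]  (obs o_0=0)
t=1: δ = [1.562e-02, 1.172e-02, 8.789e-03]  ψ = [1, 1, 2]  (obs o_1=0)
t=2: δ = [3.662e-03, 2.197e-03, 1.953e-03]  ψ = [1, 0, 0]  (obs o_2=2)
t=3: δ = [1.373e-04, 5.150e-04, 9.155e-04]  ψ = [1, 0, 0]  (obs o_3=1)
t=4: δ = [5.722e-05, 7.242e-05, 1.717e-04]  ψ = [2, 1, 2]  (obs o_4=1)
t=5: δ = [5.364e-05, 1.018e-05, 1.609e-05]  ψ = [2, 1, 2]  (obs o_5=2)
backtrack: best end state = 0; path = [1, 1, 0, 2, 2, 0]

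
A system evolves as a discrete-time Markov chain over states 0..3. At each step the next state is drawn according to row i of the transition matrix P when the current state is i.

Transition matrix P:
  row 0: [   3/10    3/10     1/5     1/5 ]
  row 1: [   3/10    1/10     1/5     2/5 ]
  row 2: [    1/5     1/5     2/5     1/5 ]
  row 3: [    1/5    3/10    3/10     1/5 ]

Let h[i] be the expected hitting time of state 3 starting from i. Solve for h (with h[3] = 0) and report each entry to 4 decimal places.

h = [4.0678, 3.3898, 4.1525, 0.0000]

First-step conditioning: h[3] = 0; for i ≠ 3, h[i] = 1 + Σ_k P[i][k]·h[k].
  h[0] = 1 + 3/10·h[0] + 3/10·h[1] + 1/5·h[2]
  h[1] = 1 + 3/10·h[0] + 1/10·h[1] + 1/5·h[2]
  h[2] = 1 + 1/5·h[0] + 1/5·h[1] + 2/5·h[2]
Solving the 3×3 linear system over states ≠ 3 gives exactly h = [240/59, 200/59, 245/59, 0] (h[3] = 0 is the target).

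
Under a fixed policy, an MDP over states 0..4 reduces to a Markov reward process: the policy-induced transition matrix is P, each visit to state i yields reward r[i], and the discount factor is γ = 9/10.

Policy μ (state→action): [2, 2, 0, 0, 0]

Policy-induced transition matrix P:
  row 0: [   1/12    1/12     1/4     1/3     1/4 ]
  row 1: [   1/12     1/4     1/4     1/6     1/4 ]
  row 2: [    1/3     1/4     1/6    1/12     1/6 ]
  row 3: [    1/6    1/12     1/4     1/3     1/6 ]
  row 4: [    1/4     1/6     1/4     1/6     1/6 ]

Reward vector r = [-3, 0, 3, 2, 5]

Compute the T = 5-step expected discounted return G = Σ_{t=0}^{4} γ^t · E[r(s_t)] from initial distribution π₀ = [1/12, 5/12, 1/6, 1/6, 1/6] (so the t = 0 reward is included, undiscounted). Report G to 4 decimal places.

G = 6.2357

t=0: π = [0.0833, 0.4167, 0.1667, 0.1667, 0.1667], E[r] = 1.4167, γ^t·E[r] = 1.416667, running G = 1.416667
t=1: π = [0.1667, 0.1944, 0.2361, 0.1944, 0.2083], E[r] = 1.6389, γ^t·E[r] = 1.475000, running G = 2.891667
t=2: π = [0.1933, 0.1725, 0.2303, 0.2072, 0.1968], E[r] = 1.5093, γ^t·E[r] = 1.222500, running G = 4.114167
t=3: π = [0.1910, 0.1669, 0.2308, 0.2142, 0.1971], E[r] = 1.5337, γ^t·E[r] = 1.118039, running G = 5.232206
t=4: π = [0.1917, 0.1660, 0.2308, 0.2150, 0.1965], E[r] = 1.5294, γ^t·E[r] = 1.003456, running G = 6.235662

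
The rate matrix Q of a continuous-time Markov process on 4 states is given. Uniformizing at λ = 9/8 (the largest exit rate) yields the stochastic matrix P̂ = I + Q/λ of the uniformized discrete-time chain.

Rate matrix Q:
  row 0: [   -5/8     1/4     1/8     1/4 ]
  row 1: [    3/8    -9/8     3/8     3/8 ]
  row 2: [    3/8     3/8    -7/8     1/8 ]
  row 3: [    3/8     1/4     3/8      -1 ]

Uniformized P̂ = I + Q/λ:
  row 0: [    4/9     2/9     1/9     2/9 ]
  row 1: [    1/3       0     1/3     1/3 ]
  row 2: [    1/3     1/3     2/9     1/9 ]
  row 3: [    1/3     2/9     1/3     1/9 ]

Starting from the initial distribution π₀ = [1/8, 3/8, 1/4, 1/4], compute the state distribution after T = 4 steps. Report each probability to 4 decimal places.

t=0: π = [0.1250, 0.3750, 0.2500, 0.2500]
t=1: π = [0.3472, 0.1667, 0.2778, 0.2083]
t=2: π = [0.3719, 0.2160, 0.2253, 0.1867]
t=3: π = [0.3747, 0.1992, 0.2257, 0.2004]
t=4: π = [0.3750, 0.2030, 0.2250, 0.1970]

π = [0.3750, 0.2030, 0.2250, 0.1970]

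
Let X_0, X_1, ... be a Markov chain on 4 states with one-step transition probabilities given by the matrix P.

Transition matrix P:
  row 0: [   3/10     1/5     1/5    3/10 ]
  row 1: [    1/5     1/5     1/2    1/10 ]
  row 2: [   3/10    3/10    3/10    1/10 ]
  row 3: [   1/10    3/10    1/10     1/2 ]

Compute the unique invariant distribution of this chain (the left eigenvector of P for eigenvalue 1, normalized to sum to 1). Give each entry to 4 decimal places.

π = [0.2264, 0.2521, 0.2794, 0.2421]

Balance equations π_j = Σ_i π_i·P[i][j]:
  π_0 = 3/10·π_0 + 1/5·π_1 + 3/10·π_2 + 1/10·π_3
  π_1 = 1/5·π_0 + 1/5·π_1 + 3/10·π_2 + 3/10·π_3
  π_2 = 1/5·π_0 + 1/2·π_1 + 3/10·π_2 + 1/10·π_3
  normalize: π_0 + π_1 + π_2 + π_3 = 1
Solving the linear system gives exactly π = [79/349, 88/349, 195/698, 169/698].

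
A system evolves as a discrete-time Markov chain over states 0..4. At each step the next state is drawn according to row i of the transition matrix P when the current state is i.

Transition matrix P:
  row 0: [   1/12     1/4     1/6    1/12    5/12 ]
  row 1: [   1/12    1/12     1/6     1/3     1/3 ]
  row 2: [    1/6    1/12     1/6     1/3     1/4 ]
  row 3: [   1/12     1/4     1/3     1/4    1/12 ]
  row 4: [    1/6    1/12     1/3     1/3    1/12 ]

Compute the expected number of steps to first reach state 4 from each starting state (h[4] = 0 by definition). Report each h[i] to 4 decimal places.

h = [3.3865, 3.9551, 4.2373, 4.9112, 0.0000]

First-step conditioning: h[4] = 0; for i ≠ 4, h[i] = 1 + Σ_k P[i][k]·h[k].
  h[0] = 1 + 1/12·h[0] + 1/4·h[1] + 1/6·h[2] + 1/12·h[3]
  h[1] = 1 + 1/12·h[0] + 1/12·h[1] + 1/6·h[2] + 1/3·h[3]
  h[2] = 1 + 1/6·h[0] + 1/12·h[1] + 1/6·h[2] + 1/3·h[3]
  h[3] = 1 + 1/12·h[0] + 1/4·h[1] + 1/3·h[2] + 1/4·h[3]
Solving the 4×4 linear system over states ≠ 4 gives exactly h = [9648/2849, 11268/2849, 12072/2849, 1272/259, 0] (h[4] = 0 is the target).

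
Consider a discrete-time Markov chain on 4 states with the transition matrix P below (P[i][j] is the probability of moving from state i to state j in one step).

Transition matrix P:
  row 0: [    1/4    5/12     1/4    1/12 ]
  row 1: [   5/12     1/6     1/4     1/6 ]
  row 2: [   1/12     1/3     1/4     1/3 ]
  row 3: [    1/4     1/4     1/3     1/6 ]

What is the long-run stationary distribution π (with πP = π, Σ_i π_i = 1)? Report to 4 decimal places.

Balance equations π_j = Σ_i π_i·P[i][j]:
  π_0 = 1/4·π_0 + 5/12·π_1 + 1/12·π_2 + 1/4·π_3
  π_1 = 5/12·π_0 + 1/6·π_1 + 1/3·π_2 + 1/4·π_3
  π_2 = 1/4·π_0 + 1/4·π_1 + 1/4·π_2 + 1/3·π_3
  normalize: π_0 + π_1 + π_2 + π_3 = 1
Solving the linear system gives exactly π = [249/980, 569/1960, 521/1960, 93/490].

π = [0.2541, 0.2903, 0.2658, 0.1898]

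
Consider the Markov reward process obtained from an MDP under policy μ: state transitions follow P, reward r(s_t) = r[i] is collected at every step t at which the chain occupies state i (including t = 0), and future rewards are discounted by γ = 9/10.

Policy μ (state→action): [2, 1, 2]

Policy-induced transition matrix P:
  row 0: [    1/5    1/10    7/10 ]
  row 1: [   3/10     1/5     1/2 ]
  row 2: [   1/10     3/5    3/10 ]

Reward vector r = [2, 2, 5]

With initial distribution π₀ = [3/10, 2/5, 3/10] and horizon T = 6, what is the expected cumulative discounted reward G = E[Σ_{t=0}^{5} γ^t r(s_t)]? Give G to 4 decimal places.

G = 15.3523

t=0: π = [0.3000, 0.4000, 0.3000], E[r] = 2.9000, γ^t·E[r] = 2.900000, running G = 2.900000
t=1: π = [0.2100, 0.2900, 0.5000], E[r] = 3.5000, γ^t·E[r] = 3.150000, running G = 6.050000
t=2: π = [0.1790, 0.3790, 0.4420], E[r] = 3.3260, γ^t·E[r] = 2.694060, running G = 8.744060
t=3: π = [0.1937, 0.3589, 0.4474], E[r] = 3.3422, γ^t·E[r] = 2.436464, running G = 11.180524
t=4: π = [0.1912, 0.3596, 0.4493], E[r] = 3.3478, γ^t·E[r] = 2.196478, running G = 13.377002
t=5: π = [0.1910, 0.3606, 0.4484], E[r] = 3.3451, γ^t·E[r] = 1.975268, running G = 15.352270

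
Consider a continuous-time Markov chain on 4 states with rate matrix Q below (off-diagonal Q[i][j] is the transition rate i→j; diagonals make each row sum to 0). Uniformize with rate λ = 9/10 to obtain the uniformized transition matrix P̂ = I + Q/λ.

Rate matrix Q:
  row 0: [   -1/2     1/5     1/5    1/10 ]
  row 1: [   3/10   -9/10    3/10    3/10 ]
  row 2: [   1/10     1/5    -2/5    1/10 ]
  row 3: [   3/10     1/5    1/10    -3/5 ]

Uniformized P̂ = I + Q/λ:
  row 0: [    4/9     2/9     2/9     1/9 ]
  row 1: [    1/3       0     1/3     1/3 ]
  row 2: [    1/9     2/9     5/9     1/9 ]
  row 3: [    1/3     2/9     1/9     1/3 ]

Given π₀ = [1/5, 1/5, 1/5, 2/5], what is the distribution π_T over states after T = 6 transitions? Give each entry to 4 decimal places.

π = [0.2926, 0.1818, 0.3307, 0.1948]

t=0: π = [0.2000, 0.2000, 0.2000, 0.4000]
t=1: π = [0.3111, 0.1778, 0.2667, 0.2444]
t=2: π = [0.3086, 0.1827, 0.3037, 0.2049]
t=3: π = [0.3001, 0.1816, 0.3210, 0.1973]
t=4: π = [0.2954, 0.1819, 0.3275, 0.1953]
t=5: π = [0.2934, 0.1818, 0.3299, 0.1949]
t=6: π = [0.2926, 0.1818, 0.3307, 0.1948]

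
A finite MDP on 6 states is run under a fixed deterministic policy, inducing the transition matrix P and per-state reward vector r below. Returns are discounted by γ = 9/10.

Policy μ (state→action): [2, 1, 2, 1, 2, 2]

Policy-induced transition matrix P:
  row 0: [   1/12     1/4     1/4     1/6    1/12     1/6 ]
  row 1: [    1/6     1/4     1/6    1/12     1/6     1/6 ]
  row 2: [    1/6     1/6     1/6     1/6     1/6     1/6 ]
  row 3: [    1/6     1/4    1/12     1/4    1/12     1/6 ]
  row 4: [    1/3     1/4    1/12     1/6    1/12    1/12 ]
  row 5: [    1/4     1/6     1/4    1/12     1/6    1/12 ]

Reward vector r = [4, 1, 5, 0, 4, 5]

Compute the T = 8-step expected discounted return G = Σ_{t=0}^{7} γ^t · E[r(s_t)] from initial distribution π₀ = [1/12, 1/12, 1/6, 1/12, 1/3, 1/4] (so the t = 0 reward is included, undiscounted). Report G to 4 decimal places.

G = 18.1428

t=0: π = [0.0833, 0.0833, 0.1667, 0.0833, 0.3333, 0.2500], E[r] = 3.8333, γ^t·E[r] = 3.833333, running G = 3.833333
t=1: π = [0.2361, 0.2153, 0.1597, 0.1458, 0.1250, 0.1181], E[r] = 3.0486, γ^t·E[r] = 2.743750, running G = 6.577083
t=2: π = [0.1777, 0.2269, 0.1736, 0.1510, 0.1244, 0.1464], E[r] = 3.0353, γ^t·E[r] = 2.458594, running G = 9.035677
t=3: π = [0.1848, 0.2233, 0.1707, 0.1481, 0.1289, 0.1441], E[r] = 3.0522, γ^t·E[r] = 2.225074, running G = 11.260751
t=4: π = [0.1848, 0.2238, 0.1710, 0.1484, 0.1282, 0.1439], E[r] = 3.0500, γ^t·E[r] = 2.001127, running G = 13.261878
t=5: π = [0.1846, 0.2238, 0.1710, 0.1484, 0.1282, 0.1440], E[r] = 3.0502, γ^t·E[r] = 1.801087, running G = 15.062965
t=6: π = [0.1847, 0.2237, 0.1710, 0.1484, 0.1282, 0.1440], E[r] = 3.0502, γ^t·E[r] = 1.620993, running G = 16.683958
t=7: π = [0.1846, 0.2238, 0.1710, 0.1484, 0.1282, 0.1440], E[r] = 3.0502, γ^t·E[r] = 1.458891, running G = 18.142849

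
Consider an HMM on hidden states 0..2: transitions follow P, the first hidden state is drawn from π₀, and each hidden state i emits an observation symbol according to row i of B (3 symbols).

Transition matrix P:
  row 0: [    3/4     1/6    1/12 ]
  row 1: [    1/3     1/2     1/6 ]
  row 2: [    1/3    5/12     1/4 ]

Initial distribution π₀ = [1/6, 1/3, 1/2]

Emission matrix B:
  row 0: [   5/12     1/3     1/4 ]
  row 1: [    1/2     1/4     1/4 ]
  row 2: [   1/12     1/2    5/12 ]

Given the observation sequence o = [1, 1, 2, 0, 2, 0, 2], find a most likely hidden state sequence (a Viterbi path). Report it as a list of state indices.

path = [2, 0, 0, 0, 0, 0, 0]

t=0: δ = [5.556e-02, 8.333e-02, 2.500e-01]  (obs o_0=1)
t=1: δ = [2.778e-02, 2.604e-02, 3.125e-02]  ψ = [2, 2, 2]  (obs o_1=1)
t=2: δ = [5.208e-03, 3.255e-03, 3.255e-03]  ψ = [0, 1, 2]  (obs o_2=2)
t=3: δ = [1.628e-03, 8.138e-04, 6.782e-05]  ψ = [0, 1, 2]  (obs o_3=0)
t=4: δ = [3.052e-04, 1.017e-04, 5.651e-05]  ψ = [0, 1, 0]  (obs o_4=2)
t=5: δ = [9.537e-05, 2.543e-05, 2.119e-06]  ψ = [0, 0, 0]  (obs o_5=0)
t=6: δ = [1.788e-05, 3.974e-06, 3.311e-06]  ψ = [0, 0, 0]  (obs o_6=2)
backtrack: best end state = 0; path = [2, 0, 0, 0, 0, 0, 0]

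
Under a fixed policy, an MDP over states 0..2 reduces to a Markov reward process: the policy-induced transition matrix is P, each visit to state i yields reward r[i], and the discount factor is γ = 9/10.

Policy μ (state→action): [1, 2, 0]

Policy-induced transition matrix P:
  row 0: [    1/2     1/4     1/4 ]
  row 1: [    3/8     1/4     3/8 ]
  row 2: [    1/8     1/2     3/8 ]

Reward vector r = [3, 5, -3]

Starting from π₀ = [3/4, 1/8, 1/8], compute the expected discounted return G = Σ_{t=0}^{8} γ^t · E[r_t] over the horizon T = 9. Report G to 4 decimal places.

G = 11.2849

t=0: π = [0.7500, 0.1250, 0.1250], E[r] = 2.5000, γ^t·E[r] = 2.500000, running G = 2.500000
t=1: π = [0.4375, 0.2813, 0.2813], E[r] = 1.8750, γ^t·E[r] = 1.687500, running G = 4.187500
t=2: π = [0.3594, 0.3203, 0.3203], E[r] = 1.7188, γ^t·E[r] = 1.392188, running G = 5.579688
t=3: π = [0.3398, 0.3301, 0.3301], E[r] = 1.6797, γ^t·E[r] = 1.224492, running G = 6.804180
t=4: π = [0.3350, 0.3325, 0.3325], E[r] = 1.6699, γ^t·E[r] = 1.095636, running G = 7.899815
t=5: π = [0.3337, 0.3331, 0.3331], E[r] = 1.6675, γ^t·E[r] = 0.984631, running G = 8.884446
t=6: π = [0.3334, 0.3333, 0.3333], E[r] = 1.6669, γ^t·E[r] = 0.885843, running G = 9.770289
t=7: π = [0.3334, 0.3333, 0.3333], E[r] = 1.6667, γ^t·E[r] = 0.797186, running G = 10.567475
t=8: π = [0.3333, 0.3333, 0.3333], E[r] = 1.6667, γ^t·E[r] = 0.717451, running G = 11.284926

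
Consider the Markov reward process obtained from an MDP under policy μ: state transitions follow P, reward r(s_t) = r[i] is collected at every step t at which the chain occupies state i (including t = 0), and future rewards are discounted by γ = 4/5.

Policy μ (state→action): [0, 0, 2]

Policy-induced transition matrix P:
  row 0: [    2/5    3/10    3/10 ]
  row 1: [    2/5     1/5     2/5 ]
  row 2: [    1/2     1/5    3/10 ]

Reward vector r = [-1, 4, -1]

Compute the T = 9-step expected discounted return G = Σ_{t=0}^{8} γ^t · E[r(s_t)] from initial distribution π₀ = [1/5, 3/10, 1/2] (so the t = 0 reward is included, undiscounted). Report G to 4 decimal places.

G = 1.1325

t=0: π = [0.2000, 0.3000, 0.5000], E[r] = 0.5000, γ^t·E[r] = 0.500000, running G = 0.500000
t=1: π = [0.4500, 0.2200, 0.3300], E[r] = 0.1000, γ^t·E[r] = 0.080000, running G = 0.580000
t=2: π = [0.4330, 0.2450, 0.3220], E[r] = 0.2250, γ^t·E[r] = 0.144000, running G = 0.724000
t=3: π = [0.4322, 0.2433, 0.3245], E[r] = 0.2165, γ^t·E[r] = 0.110848, running G = 0.834848
t=4: π = [0.4325, 0.2432, 0.3243], E[r] = 0.2161, γ^t·E[r] = 0.088515, running G = 0.923363
t=5: π = [0.4324, 0.2432, 0.3243], E[r] = 0.2162, γ^t·E[r] = 0.070853, running G = 0.994215
t=6: π = [0.4324, 0.2432, 0.3243], E[r] = 0.2162, γ^t·E[r] = 0.056680, running G = 1.050895
t=7: π = [0.4324, 0.2432, 0.3243], E[r] = 0.2162, γ^t·E[r] = 0.045344, running G = 1.096239
t=8: π = [0.4324, 0.2432, 0.3243], E[r] = 0.2162, γ^t·E[r] = 0.036275, running G = 1.132514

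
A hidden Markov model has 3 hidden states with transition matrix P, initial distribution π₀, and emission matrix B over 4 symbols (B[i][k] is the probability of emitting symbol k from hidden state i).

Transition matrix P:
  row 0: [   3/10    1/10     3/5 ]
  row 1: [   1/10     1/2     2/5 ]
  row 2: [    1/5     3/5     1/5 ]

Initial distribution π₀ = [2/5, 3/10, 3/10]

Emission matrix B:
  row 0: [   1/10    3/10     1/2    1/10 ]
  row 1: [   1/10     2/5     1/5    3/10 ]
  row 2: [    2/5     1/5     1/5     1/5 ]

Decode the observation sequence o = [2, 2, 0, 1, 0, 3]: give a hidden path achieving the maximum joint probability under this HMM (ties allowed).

path = [0, 0, 2, 1, 2, 1]

t=0: δ = [2.000e-01, 6.000e-02, 6.000e-02]  (obs o_0=2)
t=1: δ = [3.000e-02, 7.200e-03, 2.400e-02]  ψ = [0, 2, 0]  (obs o_1=2)
t=2: δ = [9.000e-04, 1.440e-03, 7.200e-03]  ψ = [0, 2, 0]  (obs o_2=0)
t=3: δ = [4.320e-04, 1.728e-03, 2.880e-04]  ψ = [2, 2, 2]  (obs o_3=1)
t=4: δ = [1.728e-05, 8.640e-05, 2.765e-04]  ψ = [1, 1, 1]  (obs o_4=0)
t=5: δ = [5.530e-06, 4.977e-05, 1.106e-05]  ψ = [2, 2, 2]  (obs o_5=3)
backtrack: best end state = 1; path = [0, 0, 2, 1, 2, 1]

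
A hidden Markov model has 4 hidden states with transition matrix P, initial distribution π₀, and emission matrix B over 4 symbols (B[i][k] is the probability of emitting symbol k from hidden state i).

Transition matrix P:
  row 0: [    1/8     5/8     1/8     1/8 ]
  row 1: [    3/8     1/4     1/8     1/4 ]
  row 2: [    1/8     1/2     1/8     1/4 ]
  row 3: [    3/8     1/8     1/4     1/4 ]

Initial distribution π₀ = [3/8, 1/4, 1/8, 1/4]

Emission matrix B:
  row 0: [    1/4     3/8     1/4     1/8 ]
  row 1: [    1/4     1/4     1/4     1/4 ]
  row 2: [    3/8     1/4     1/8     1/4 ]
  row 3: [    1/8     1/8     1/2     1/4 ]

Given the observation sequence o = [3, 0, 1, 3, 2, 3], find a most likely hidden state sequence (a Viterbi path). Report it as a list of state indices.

t=0: δ = [4.688e-02, 6.250e-02, 3.125e-02, 6.250e-02]  (obs o_0=3)
t=1: δ = [5.859e-03, 7.324e-03, 5.859e-03, 1.953e-03]  ψ = [1, 0, 3, 1]  (obs o_1=0)
t=2: δ = [1.030e-03, 9.155e-04, 2.289e-04, 2.289e-04]  ψ = [1, 0, 1, 1]  (obs o_2=1)
t=3: δ = [4.292e-05, 1.609e-04, 3.219e-05, 5.722e-05]  ψ = [1, 0, 0, 1]  (obs o_3=3)
t=4: δ = [1.509e-05, 1.006e-05, 2.515e-06, 2.012e-05]  ψ = [1, 1, 1, 1]  (obs o_4=2)
t=5: δ = [9.430e-07, 2.357e-06, 1.257e-06, 1.257e-06]  ψ = [3, 0, 3, 3]  (obs o_5=3)
backtrack: best end state = 1; path = [0, 1, 0, 1, 0, 1]

path = [0, 1, 0, 1, 0, 1]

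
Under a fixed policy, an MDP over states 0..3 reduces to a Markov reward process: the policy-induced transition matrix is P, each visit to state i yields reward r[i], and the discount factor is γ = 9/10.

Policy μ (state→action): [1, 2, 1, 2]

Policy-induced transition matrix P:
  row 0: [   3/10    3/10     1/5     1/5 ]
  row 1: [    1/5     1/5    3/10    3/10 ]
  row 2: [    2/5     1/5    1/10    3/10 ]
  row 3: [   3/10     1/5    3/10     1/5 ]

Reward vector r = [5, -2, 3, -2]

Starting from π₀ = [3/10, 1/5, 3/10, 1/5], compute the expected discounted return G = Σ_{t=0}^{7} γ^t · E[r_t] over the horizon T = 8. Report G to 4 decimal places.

t=0: π = [0.3000, 0.2000, 0.3000, 0.2000], E[r] = 1.6000, γ^t·E[r] = 1.600000, running G = 1.600000
t=1: π = [0.3100, 0.2300, 0.2100, 0.2500], E[r] = 1.2200, γ^t·E[r] = 1.098000, running G = 2.698000
t=2: π = [0.2980, 0.2310, 0.2270, 0.2440], E[r] = 1.2210, γ^t·E[r] = 0.989010, running G = 3.687010
t=3: π = [0.2996, 0.2298, 0.2248, 0.2458], E[r] = 1.2212, γ^t·E[r] = 0.890255, running G = 4.577265
t=4: π = [0.2995, 0.2300, 0.2251, 0.2455], E[r] = 1.2219, γ^t·E[r] = 0.801689, running G = 5.378953
t=5: π = [0.2995, 0.2300, 0.2250, 0.2455], E[r] = 1.2218, γ^t·E[r] = 0.721434, running G = 6.100387
t=6: π = [0.2995, 0.2300, 0.2250, 0.2455], E[r] = 1.2218, γ^t·E[r] = 0.649298, running G = 6.749685
t=7: π = [0.2995, 0.2300, 0.2250, 0.2455], E[r] = 1.2218, γ^t·E[r] = 0.584368, running G = 7.334052

G = 7.3341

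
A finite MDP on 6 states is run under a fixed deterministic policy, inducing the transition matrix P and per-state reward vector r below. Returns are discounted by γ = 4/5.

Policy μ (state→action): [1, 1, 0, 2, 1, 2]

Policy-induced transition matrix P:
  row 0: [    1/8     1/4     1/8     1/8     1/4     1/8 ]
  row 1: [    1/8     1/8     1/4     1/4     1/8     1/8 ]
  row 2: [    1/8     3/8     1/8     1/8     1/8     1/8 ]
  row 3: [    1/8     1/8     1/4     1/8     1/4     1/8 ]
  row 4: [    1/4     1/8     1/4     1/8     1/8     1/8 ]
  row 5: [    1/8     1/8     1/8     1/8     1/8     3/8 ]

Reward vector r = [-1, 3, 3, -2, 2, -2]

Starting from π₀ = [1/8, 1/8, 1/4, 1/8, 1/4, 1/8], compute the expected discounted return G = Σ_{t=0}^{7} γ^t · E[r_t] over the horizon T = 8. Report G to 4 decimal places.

t=0: π = [0.1250, 0.1250, 0.2500, 0.1250, 0.2500, 0.1250], E[r] = 1.0000, γ^t·E[r] = 1.000000, running G = 1.000000
t=1: π = [0.1563, 0.2031, 0.1875, 0.1406, 0.1563, 0.1563], E[r] = 0.7344, γ^t·E[r] = 0.587500, running G = 1.587500
t=2: π = [0.1445, 0.1914, 0.1875, 0.1504, 0.1621, 0.1641], E[r] = 0.6875, γ^t·E[r] = 0.440000, running G = 2.027500
t=3: π = [0.1453, 0.1899, 0.1880, 0.1489, 0.1619, 0.1660], E[r] = 0.6824, γ^t·E[r] = 0.349375, running G = 2.376875
t=4: π = [0.1452, 0.1902, 0.1876, 0.1487, 0.1618, 0.1665], E[r] = 0.6811, γ^t·E[r] = 0.278963, running G = 2.655838
t=5: π = [0.1452, 0.1901, 0.1876, 0.1488, 0.1617, 0.1666], E[r] = 0.6804, γ^t·E[r] = 0.222950, running G = 2.878788
t=6: π = [0.1452, 0.1900, 0.1876, 0.1488, 0.1617, 0.1667], E[r] = 0.6803, γ^t·E[r] = 0.178340, running G = 3.057127
t=7: π = [0.1452, 0.1900, 0.1876, 0.1488, 0.1617, 0.1667], E[r] = 0.6803, γ^t·E[r] = 0.142665, running G = 3.199792

G = 3.1998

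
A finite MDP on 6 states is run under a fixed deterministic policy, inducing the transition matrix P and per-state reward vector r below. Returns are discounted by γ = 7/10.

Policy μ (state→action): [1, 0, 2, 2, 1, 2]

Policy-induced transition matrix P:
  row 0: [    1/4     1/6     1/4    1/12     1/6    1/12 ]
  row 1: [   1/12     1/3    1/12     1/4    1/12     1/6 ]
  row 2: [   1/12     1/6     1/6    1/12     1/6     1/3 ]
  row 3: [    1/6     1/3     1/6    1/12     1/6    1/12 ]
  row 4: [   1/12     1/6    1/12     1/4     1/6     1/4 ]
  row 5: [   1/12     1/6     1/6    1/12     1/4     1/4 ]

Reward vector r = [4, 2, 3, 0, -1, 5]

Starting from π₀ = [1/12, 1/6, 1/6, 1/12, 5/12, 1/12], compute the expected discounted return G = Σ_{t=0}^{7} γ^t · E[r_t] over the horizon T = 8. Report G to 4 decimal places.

t=0: π = [0.0833, 0.1667, 0.1667, 0.0833, 0.4167, 0.0833], E[r] = 1.1667, γ^t·E[r] = 1.166667, running G = 1.166667
t=1: π = [0.1042, 0.2083, 0.1250, 0.1806, 0.1597, 0.2222], E[r] = 2.1597, γ^t·E[r] = 1.511806, running G = 2.678472
t=2: π = [0.1157, 0.2315, 0.1447, 0.1447, 0.1678, 0.1956], E[r] = 2.1701, γ^t·E[r] = 1.063368, running G = 3.741840
t=3: π = [0.1147, 0.2294, 0.1430, 0.1499, 0.1637, 0.1994], E[r] = 2.1797, γ^t·E[r] = 0.747633, running G = 4.489473
t=4: π = [0.1149, 0.2299, 0.1435, 0.1488, 0.1642, 0.1987], E[r] = 2.1793, γ^t·E[r] = 0.523250, running G = 5.012723
t=5: π = [0.1149, 0.2298, 0.1434, 0.1490, 0.1641, 0.1988], E[r] = 2.1795, γ^t·E[r] = 0.366305, running G = 5.379029
t=6: π = [0.1149, 0.2298, 0.1434, 0.1490, 0.1641, 0.1988], E[r] = 2.1795, γ^t·E[r] = 0.256411, running G = 5.635440
t=7: π = [0.1149, 0.2298, 0.1434, 0.1490, 0.1641, 0.1988], E[r] = 2.1795, γ^t·E[r] = 0.179488, running G = 5.814928

G = 5.8149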